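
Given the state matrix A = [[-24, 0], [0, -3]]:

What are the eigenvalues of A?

For diagonal matrix, eigenvalues are diagonal entries: λ₁ = -24, λ₂ = -3.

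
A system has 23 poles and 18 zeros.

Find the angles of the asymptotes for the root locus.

n - m = 23 - 18 = 5. Angles: θk = (2k + 1)·180°/5 = 36°, 108°, 180°, 252°, 324°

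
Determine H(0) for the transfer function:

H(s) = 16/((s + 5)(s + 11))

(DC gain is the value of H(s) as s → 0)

DC gain = H(0) = 16/(5 × 11) = 16/55 = 0.2909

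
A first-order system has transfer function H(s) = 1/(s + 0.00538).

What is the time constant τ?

For H(s) = 1/(s + 1/τ), the pole is at -1/τ = -0.00538, so τ = 1/0.00538 = 185.9 s.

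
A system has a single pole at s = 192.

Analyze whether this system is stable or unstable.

Pole at s = 192 is in the right half-plane. Unstable.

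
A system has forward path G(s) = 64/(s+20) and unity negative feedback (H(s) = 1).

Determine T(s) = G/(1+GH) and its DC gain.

T(s) = G/(1+GH) = [64/(s+20)] / [1 + 64/(s+20)] = 64/(s+20+64) = 64/(s+84). DC gain = 64/84 = 0.7619.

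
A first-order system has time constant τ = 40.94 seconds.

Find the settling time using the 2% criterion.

For first-order system, 2% settling time ≈ 4τ = 4 × 40.94 = 163.76 s.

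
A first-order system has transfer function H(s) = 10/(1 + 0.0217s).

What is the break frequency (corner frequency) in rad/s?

Corner frequency = 1/τ = 1/0.0217 = 46.083 rad/s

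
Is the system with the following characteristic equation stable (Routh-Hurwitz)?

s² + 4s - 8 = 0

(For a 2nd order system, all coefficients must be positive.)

Coefficients: 1, 4, -8. c=-8 not positive, so system is unstable.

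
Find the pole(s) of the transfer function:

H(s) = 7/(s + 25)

Pole is where denominator = 0: s + 25 = 0, so s = -25.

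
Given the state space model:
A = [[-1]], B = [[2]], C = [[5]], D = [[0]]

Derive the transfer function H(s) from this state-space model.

(sI - A)⁻¹ = 1/(s + 1). H(s) = 5 × 2/(s + 1) + 0 = 10/(s + 1).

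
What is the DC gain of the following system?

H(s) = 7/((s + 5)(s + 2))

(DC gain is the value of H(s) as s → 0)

DC gain = H(0) = 7/(5 × 2) = 7/10 = 0.7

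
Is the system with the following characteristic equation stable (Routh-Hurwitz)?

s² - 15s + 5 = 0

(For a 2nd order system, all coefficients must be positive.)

Coefficients: 1, -15, 5. b=-15 not positive, so system is unstable.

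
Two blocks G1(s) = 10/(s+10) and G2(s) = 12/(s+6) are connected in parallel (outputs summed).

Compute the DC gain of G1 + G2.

Parallel: G_eq = G1 + G2. DC gain = G1(0) + G2(0) = 10/10 + 12/6 = 1 + 2 = 3.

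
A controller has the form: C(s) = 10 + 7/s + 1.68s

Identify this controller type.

This is a Proportional-Integral-Derivative (PID) controller.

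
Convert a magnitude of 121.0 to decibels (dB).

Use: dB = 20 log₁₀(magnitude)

dB = 20 log₁₀(121.0) = 41.7 dB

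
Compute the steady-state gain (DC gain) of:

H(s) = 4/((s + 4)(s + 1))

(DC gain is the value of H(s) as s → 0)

DC gain = H(0) = 4/(4 × 1) = 4/4 = 1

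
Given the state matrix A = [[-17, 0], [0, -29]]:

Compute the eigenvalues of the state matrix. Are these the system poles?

For diagonal matrix, eigenvalues are diagonal entries: λ₁ = -17, λ₂ = -29. Eigenvalues of A = system poles.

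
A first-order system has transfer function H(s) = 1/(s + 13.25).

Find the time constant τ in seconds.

For H(s) = 1/(s + 1/τ), the pole is at -1/τ = -13.25, so τ = 1/13.25 = 0.0755 s.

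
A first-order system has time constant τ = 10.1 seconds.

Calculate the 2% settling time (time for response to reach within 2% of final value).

For first-order system, 2% settling time ≈ 4τ = 4 × 10.1 = 40.4 s.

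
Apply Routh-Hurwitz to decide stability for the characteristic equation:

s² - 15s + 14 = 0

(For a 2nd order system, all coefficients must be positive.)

Coefficients: 1, -15, 14. b=-15 not positive, so system is unstable.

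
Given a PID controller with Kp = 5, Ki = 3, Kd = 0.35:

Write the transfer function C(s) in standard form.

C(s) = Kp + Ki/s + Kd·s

Substituting values: C(s) = 5 + 3/s + 0.35s = (0.35s² + 5s + 3)/s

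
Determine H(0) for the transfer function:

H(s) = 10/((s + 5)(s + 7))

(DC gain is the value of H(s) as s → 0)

DC gain = H(0) = 10/(5 × 7) = 10/35 = 0.2857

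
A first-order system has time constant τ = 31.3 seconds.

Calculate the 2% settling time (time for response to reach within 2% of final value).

For first-order system, 2% settling time ≈ 4τ = 4 × 31.3 = 125.2 s.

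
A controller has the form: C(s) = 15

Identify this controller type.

This is a Proportional (P) controller.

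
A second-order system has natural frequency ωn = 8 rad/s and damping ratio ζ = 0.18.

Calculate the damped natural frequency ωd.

ωd = ωn√(1 - ζ²) = 8√(1 - 0.18²) = 7.87 rad/s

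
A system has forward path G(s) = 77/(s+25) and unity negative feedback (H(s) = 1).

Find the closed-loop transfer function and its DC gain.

T(s) = G/(1+GH) = [77/(s+25)] / [1 + 77/(s+25)] = 77/(s+25+77) = 77/(s+102). DC gain = 77/102 = 0.7549.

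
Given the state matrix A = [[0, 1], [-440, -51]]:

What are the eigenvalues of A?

det(A - λI) = λ² - (-51)λ + 440 = (λ - (-40))(λ - (-11)). Eigenvalues: -40, -11.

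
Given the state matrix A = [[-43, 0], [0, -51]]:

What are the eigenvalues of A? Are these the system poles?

For diagonal matrix, eigenvalues are diagonal entries: λ₁ = -43, λ₂ = -51. Eigenvalues of A = system poles.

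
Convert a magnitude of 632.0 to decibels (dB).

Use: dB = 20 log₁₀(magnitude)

dB = 20 log₁₀(632.0) = 56.0 dB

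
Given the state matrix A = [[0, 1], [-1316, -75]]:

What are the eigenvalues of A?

det(A - λI) = λ² - (-75)λ + 1316 = (λ - (-28))(λ - (-47)). Eigenvalues: -28, -47.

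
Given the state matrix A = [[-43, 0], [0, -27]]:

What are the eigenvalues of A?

For diagonal matrix, eigenvalues are diagonal entries: λ₁ = -43, λ₂ = -27.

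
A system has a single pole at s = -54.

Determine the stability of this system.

Pole at s = -54 is in the left half-plane. Stable.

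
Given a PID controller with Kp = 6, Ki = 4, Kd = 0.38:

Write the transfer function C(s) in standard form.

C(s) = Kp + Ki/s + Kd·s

Substituting values: C(s) = 6 + 4/s + 0.38s = (0.38s² + 6s + 4)/s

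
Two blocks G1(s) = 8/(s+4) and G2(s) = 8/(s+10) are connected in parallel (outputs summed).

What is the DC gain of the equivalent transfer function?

Parallel: G_eq = G1 + G2. DC gain = G1(0) + G2(0) = 8/4 + 8/10 = 2 + 0.8 = 2.8.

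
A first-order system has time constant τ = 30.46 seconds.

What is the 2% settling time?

For first-order system, 2% settling time ≈ 4τ = 4 × 30.46 = 121.84 s.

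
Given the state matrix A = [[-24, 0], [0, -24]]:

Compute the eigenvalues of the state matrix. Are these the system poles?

For diagonal matrix, eigenvalues are diagonal entries: λ₁ = -24, λ₂ = -24. Eigenvalues of A = system poles.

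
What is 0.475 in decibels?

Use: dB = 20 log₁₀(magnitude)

dB = 20 log₁₀(0.475) = -6.5 dB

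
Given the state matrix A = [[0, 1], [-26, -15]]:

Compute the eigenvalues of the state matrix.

det(A - λI) = λ² - (-15)λ + 26 = (λ - (-13))(λ - (-2)). Eigenvalues: -13, -2.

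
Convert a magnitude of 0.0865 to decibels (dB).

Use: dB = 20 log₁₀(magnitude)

dB = 20 log₁₀(0.0865) = -21.3 dB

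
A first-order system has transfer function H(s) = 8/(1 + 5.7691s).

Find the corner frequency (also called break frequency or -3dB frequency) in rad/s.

Corner frequency = 1/τ = 1/5.7691 = 0.173 rad/s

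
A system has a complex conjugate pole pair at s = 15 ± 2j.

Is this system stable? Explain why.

Real part of poles is 15 (> 0, right half-plane). Unstable.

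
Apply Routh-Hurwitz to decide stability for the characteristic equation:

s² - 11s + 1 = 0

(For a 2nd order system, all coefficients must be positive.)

Coefficients: 1, -11, 1. b=-11 not positive, so system is unstable.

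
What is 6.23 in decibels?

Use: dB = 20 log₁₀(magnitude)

dB = 20 log₁₀(6.23) = 15.9 dB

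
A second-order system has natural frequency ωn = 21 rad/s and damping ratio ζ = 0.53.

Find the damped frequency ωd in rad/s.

ωd = ωn√(1 - ζ²) = 21√(1 - 0.53²) = 17.81 rad/s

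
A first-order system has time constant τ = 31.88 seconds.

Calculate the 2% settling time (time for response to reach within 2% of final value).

For first-order system, 2% settling time ≈ 4τ = 4 × 31.88 = 127.52 s.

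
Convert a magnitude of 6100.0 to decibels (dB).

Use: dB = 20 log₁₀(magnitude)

dB = 20 log₁₀(6100.0) = 75.7 dB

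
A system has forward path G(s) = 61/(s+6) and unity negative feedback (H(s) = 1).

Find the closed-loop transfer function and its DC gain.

T(s) = G/(1+GH) = [61/(s+6)] / [1 + 61/(s+6)] = 61/(s+6+61) = 61/(s+67). DC gain = 61/67 = 0.9104.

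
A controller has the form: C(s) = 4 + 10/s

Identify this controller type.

This is a Proportional-Integral (PI) controller.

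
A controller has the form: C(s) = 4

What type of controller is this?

This is a Proportional (P) controller.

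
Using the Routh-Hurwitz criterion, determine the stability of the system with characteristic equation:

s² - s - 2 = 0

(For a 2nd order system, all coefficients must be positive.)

Coefficients: 1, -1, -2. b=-1, c=-2 not positive, so system is unstable.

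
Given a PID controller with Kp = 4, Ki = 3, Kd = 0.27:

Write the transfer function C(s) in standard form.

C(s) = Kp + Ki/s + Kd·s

Substituting values: C(s) = 4 + 3/s + 0.27s = (0.27s² + 4s + 3)/s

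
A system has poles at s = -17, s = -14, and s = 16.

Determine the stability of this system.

Pole(s) at s = 16 are not in the left half-plane. System is unstable.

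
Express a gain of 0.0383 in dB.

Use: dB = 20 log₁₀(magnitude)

dB = 20 log₁₀(0.0383) = -28.3 dB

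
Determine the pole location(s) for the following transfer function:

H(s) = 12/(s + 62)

Pole is where denominator = 0: s + 62 = 0, so s = -62.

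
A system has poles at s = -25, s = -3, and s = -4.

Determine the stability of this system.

All poles are in the left half-plane. System is stable.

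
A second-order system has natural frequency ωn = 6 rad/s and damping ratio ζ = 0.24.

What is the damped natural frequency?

ωd = ωn√(1 - ζ²) = 6√(1 - 0.24²) = 5.82 rad/s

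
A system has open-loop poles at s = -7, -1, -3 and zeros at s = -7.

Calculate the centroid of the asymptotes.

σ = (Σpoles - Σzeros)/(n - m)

σ = (Σpoles - Σzeros)/(n - m) = (-11 - (-7))/(3 - 1) = -4/2 = -2.0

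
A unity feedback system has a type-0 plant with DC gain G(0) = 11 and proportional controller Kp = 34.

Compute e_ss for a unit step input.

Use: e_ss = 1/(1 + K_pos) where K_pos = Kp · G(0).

K_pos = Kp · G(0) = 34 × 11 = 374. e_ss = 1/(1 + 374) = 0.0027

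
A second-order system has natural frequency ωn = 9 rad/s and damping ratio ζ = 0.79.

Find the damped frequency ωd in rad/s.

ωd = ωn√(1 - ζ²) = 9√(1 - 0.79²) = 5.52 rad/s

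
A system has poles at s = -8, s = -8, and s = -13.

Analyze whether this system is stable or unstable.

All poles are in the left half-plane. System is stable.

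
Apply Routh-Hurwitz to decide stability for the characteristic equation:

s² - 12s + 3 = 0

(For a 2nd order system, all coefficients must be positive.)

Coefficients: 1, -12, 3. b=-12 not positive, so system is unstable.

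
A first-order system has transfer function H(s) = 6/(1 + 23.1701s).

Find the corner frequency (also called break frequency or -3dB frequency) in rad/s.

Corner frequency = 1/τ = 1/23.1701 = 0.043 rad/s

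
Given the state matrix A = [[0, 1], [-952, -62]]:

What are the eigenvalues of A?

det(A - λI) = λ² - (-62)λ + 952 = (λ - (-28))(λ - (-34)). Eigenvalues: -28, -34.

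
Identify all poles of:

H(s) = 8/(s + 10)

Pole is where denominator = 0: s + 10 = 0, so s = -10.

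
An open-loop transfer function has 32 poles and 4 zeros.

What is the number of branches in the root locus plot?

Root locus has n branches where n = number of poles = 32.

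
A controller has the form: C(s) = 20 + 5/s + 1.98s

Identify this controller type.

This is a Proportional-Integral-Derivative (PID) controller.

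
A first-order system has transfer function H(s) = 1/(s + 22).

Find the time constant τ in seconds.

For H(s) = 1/(s + 1/τ), the pole is at -1/τ = -22, so τ = 1/22 = 0.0455 s.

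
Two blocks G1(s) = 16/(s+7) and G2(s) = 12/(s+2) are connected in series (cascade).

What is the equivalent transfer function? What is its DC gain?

Series: multiply transfer functions. G_eq = 16/(s+7) × 12/(s+2) = 192/((s+7)(s+2)). DC gain = 192/(7×2) = 13.7143.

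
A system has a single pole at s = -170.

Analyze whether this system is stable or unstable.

Pole at s = -170 is in the left half-plane. Stable.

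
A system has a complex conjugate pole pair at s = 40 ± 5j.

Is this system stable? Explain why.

Real part of poles is 40 (> 0, right half-plane). Unstable.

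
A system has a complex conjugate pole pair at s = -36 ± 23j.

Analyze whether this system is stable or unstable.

Real part of poles is -36 (< 0, left half-plane). Stable.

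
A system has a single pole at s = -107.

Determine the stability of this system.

Pole at s = -107 is in the left half-plane. Stable.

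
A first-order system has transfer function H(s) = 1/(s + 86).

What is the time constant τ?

For H(s) = 1/(s + 1/τ), the pole is at -1/τ = -86, so τ = 1/86 = 0.0116 s.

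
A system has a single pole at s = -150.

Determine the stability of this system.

Pole at s = -150 is in the left half-plane. Stable.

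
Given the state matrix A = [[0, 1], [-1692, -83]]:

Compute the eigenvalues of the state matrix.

det(A - λI) = λ² - (-83)λ + 1692 = (λ - (-47))(λ - (-36)). Eigenvalues: -47, -36.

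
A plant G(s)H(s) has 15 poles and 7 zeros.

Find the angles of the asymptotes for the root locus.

n - m = 15 - 7 = 8. Angles: θk = (2k + 1)·180°/8 = 22.5°, 67.5°, 112.5°, 157.5°, 202.5°, 247.5°, 292.5°, 337.5°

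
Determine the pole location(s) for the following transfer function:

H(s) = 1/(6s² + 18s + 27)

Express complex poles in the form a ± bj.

Discriminant = 18² - 4×6×27 = 324 - 648 = -324 < 0, so the poles are a complex conjugate pair s = (-18 ± j√324)/(2×6). Real part = -18/(2×6) = -18/12 = -1.5; imaginary part = ±√324/(2×6) = 18/12 = 1.5. Poles: s = -1.5 ± 1.5j.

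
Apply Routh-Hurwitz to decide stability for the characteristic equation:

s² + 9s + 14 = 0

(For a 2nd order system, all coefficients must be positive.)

Coefficients: 1, 9, 14. All positive, so system is stable.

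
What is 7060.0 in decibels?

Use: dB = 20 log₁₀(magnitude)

dB = 20 log₁₀(7060.0) = 77.0 dB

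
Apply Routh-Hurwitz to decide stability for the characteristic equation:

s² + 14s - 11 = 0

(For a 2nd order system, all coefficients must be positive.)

Coefficients: 1, 14, -11. c=-11 not positive, so system is unstable.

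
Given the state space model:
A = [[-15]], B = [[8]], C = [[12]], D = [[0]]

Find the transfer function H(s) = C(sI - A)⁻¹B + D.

(sI - A)⁻¹ = 1/(s + 15). H(s) = 12 × 8/(s + 15) + 0 = 96/(s + 15).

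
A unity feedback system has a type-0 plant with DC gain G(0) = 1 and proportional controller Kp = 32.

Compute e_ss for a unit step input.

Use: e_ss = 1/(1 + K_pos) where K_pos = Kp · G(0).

K_pos = Kp · G(0) = 32 × 1 = 32. e_ss = 1/(1 + 32) = 0.0303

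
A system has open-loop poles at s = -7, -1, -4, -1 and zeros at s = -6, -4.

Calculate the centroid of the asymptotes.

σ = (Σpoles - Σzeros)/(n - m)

σ = (Σpoles - Σzeros)/(n - m) = (-13 - (-10))/(4 - 2) = -3/2 = -1.5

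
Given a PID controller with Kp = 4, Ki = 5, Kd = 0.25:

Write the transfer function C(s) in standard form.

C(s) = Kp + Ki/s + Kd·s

Substituting values: C(s) = 4 + 5/s + 0.25s = (0.25s² + 4s + 5)/s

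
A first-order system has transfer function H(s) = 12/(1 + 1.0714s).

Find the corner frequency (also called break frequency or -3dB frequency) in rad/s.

Corner frequency = 1/τ = 1/1.0714 = 0.933 rad/s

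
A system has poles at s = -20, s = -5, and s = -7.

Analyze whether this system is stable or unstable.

All poles are in the left half-plane. System is stable.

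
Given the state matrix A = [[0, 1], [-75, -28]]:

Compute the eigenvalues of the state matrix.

det(A - λI) = λ² - (-28)λ + 75 = (λ - (-3))(λ - (-25)). Eigenvalues: -3, -25.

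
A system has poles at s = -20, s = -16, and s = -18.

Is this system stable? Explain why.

All poles are in the left half-plane. System is stable.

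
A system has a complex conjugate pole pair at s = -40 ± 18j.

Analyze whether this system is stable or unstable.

Real part of poles is -40 (< 0, left half-plane). Stable.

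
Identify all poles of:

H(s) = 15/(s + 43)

Pole is where denominator = 0: s + 43 = 0, so s = -43.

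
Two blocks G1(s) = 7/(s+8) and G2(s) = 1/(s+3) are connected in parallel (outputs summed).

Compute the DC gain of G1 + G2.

Parallel: G_eq = G1 + G2. DC gain = G1(0) + G2(0) = 7/8 + 1/3 = 0.875 + 0.3333 = 1.2083.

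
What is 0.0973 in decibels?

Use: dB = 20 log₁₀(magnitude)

dB = 20 log₁₀(0.0973) = -20.2 dB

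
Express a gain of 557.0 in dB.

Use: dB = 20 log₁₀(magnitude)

dB = 20 log₁₀(557.0) = 54.9 dB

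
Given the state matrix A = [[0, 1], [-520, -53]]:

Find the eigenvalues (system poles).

det(A - λI) = λ² - (-53)λ + 520 = (λ - (-13))(λ - (-40)). Eigenvalues: -13, -40.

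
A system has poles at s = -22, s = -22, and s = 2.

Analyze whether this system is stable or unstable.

Pole(s) at s = 2 are not in the left half-plane. System is unstable.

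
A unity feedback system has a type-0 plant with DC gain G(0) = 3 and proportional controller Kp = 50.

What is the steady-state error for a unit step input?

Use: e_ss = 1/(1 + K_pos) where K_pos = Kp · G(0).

K_pos = Kp · G(0) = 50 × 3 = 150. e_ss = 1/(1 + 150) = 0.0066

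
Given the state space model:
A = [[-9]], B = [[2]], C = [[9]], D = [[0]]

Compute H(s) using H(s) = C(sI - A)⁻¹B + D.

(sI - A)⁻¹ = 1/(s + 9). H(s) = 9 × 2/(s + 9) + 0 = 18/(s + 9).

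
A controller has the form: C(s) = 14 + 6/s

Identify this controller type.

This is a Proportional-Integral (PI) controller.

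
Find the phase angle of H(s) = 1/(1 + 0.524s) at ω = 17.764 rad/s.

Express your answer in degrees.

Phase = -arctan(ωτ) = -arctan(17.764 × 0.524) = -83.9°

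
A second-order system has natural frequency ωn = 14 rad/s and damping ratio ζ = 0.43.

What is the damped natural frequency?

ωd = ωn√(1 - ζ²) = 14√(1 - 0.43²) = 12.64 rad/s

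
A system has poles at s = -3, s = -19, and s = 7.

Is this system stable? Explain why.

Pole(s) at s = 7 are not in the left half-plane. System is unstable.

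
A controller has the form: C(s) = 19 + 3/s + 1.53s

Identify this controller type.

This is a Proportional-Integral-Derivative (PID) controller.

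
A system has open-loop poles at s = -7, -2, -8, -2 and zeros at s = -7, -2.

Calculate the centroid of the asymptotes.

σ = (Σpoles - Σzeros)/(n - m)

σ = (Σpoles - Σzeros)/(n - m) = (-19 - (-9))/(4 - 2) = -10/2 = -5.0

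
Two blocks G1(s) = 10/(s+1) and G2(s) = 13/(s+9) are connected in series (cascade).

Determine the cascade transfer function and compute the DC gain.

Series: multiply transfer functions. G_eq = 10/(s+1) × 13/(s+9) = 130/((s+1)(s+9)). DC gain = 130/(1×9) = 14.4444.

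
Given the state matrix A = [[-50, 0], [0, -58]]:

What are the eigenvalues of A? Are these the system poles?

For diagonal matrix, eigenvalues are diagonal entries: λ₁ = -50, λ₂ = -58. Eigenvalues of A = system poles.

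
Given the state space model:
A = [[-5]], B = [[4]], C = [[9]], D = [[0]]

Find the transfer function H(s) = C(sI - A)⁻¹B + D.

(sI - A)⁻¹ = 1/(s + 5). H(s) = 9 × 4/(s + 5) + 0 = 36/(s + 5).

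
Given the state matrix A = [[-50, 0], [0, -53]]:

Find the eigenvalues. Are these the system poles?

For diagonal matrix, eigenvalues are diagonal entries: λ₁ = -50, λ₂ = -53. Eigenvalues of A = system poles.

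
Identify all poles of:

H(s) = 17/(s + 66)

Pole is where denominator = 0: s + 66 = 0, so s = -66.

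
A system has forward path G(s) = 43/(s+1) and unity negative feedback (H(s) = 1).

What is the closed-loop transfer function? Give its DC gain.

T(s) = G/(1+GH) = [43/(s+1)] / [1 + 43/(s+1)] = 43/(s+1+43) = 43/(s+44). DC gain = 43/44 = 0.9773.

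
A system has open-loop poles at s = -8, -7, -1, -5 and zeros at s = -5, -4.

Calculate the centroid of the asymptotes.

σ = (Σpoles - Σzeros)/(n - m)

σ = (Σpoles - Σzeros)/(n - m) = (-21 - (-9))/(4 - 2) = -12/2 = -6.0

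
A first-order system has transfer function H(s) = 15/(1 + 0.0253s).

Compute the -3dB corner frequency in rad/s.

Corner frequency = 1/τ = 1/0.0253 = 39.526 rad/s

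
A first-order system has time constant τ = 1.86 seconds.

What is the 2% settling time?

For first-order system, 2% settling time ≈ 4τ = 4 × 1.86 = 7.44 s.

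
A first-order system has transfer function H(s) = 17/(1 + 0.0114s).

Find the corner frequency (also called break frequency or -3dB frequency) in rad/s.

Corner frequency = 1/τ = 1/0.0114 = 87.719 rad/s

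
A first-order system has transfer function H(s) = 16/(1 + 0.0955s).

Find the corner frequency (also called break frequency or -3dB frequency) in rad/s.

Corner frequency = 1/τ = 1/0.0955 = 10.471 rad/s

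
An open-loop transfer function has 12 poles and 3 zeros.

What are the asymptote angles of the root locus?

n - m = 12 - 3 = 9. Angles: θk = (2k + 1)·180°/9 = 20°, 60°, 100°, 140°, 180°, 220°, 260°, 300°, 340°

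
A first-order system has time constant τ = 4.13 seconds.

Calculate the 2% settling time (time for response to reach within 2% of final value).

For first-order system, 2% settling time ≈ 4τ = 4 × 4.13 = 16.52 s.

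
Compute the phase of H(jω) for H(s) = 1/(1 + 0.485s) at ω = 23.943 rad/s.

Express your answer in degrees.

Phase = -arctan(ωτ) = -arctan(23.943 × 0.485) = -85.1°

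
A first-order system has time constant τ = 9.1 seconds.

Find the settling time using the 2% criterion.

For first-order system, 2% settling time ≈ 4τ = 4 × 9.1 = 36.4 s.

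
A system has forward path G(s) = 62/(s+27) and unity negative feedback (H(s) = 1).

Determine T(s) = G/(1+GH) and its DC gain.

T(s) = G/(1+GH) = [62/(s+27)] / [1 + 62/(s+27)] = 62/(s+27+62) = 62/(s+89). DC gain = 62/89 = 0.6966.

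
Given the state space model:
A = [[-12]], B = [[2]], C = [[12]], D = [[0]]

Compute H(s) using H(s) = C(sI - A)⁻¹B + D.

(sI - A)⁻¹ = 1/(s + 12). H(s) = 12 × 2/(s + 12) + 0 = 24/(s + 12).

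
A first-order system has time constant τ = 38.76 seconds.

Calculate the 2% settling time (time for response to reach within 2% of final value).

For first-order system, 2% settling time ≈ 4τ = 4 × 38.76 = 155.04 s.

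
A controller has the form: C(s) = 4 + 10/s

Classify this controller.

This is a Proportional-Integral (PI) controller.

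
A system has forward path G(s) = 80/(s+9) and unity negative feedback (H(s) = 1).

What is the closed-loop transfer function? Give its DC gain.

T(s) = G/(1+GH) = [80/(s+9)] / [1 + 80/(s+9)] = 80/(s+9+80) = 80/(s+89). DC gain = 80/89 = 0.8989.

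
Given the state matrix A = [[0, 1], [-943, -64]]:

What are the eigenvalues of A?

det(A - λI) = λ² - (-64)λ + 943 = (λ - (-23))(λ - (-41)). Eigenvalues: -23, -41.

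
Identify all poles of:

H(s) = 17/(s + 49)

Pole is where denominator = 0: s + 49 = 0, so s = -49.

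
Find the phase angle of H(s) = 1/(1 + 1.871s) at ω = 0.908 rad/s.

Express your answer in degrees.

Phase = -arctan(ωτ) = -arctan(0.908 × 1.871) = -59.5°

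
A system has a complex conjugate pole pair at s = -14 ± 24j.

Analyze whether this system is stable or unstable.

Real part of poles is -14 (< 0, left half-plane). Stable.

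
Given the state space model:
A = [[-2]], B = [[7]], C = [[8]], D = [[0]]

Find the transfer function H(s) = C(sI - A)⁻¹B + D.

(sI - A)⁻¹ = 1/(s + 2). H(s) = 8 × 7/(s + 2) + 0 = 56/(s + 2).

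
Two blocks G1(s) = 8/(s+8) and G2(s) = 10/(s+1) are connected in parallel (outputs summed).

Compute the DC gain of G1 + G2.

Parallel: G_eq = G1 + G2. DC gain = G1(0) + G2(0) = 8/8 + 10/1 = 1 + 10 = 11.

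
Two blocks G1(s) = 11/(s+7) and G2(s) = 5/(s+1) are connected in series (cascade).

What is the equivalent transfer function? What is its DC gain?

Series: multiply transfer functions. G_eq = 11/(s+7) × 5/(s+1) = 55/((s+7)(s+1)). DC gain = 55/(7×1) = 7.8571.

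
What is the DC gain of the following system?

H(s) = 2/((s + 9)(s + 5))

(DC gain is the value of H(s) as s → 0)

DC gain = H(0) = 2/(9 × 5) = 2/45 = 0.0444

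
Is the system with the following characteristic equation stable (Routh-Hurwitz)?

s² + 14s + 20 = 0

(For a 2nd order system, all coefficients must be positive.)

Coefficients: 1, 14, 20. All positive, so system is stable.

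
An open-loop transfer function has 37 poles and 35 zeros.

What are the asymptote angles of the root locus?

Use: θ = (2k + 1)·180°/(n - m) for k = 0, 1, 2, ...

n - m = 37 - 35 = 2. Angles: θk = (2k + 1)·180°/2 = 90°, 270°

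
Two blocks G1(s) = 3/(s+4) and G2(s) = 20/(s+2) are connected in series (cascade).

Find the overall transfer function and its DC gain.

Series: multiply transfer functions. G_eq = 3/(s+4) × 20/(s+2) = 60/((s+4)(s+2)). DC gain = 60/(4×2) = 7.5.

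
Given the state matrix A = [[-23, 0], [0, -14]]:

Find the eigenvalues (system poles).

For diagonal matrix, eigenvalues are diagonal entries: λ₁ = -23, λ₂ = -14.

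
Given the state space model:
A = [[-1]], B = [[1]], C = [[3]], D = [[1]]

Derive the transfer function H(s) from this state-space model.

(sI - A)⁻¹ = 1/(s + 1). H(s) = 3×1/(s + 1) + 1 = (s + 4)/(s + 1).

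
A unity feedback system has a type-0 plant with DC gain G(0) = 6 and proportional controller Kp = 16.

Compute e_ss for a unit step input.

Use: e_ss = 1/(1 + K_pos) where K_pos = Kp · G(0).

K_pos = Kp · G(0) = 16 × 6 = 96. e_ss = 1/(1 + 96) = 0.0103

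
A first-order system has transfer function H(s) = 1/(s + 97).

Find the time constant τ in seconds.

For H(s) = 1/(s + 1/τ), the pole is at -1/τ = -97, so τ = 1/97 = 0.0103 s.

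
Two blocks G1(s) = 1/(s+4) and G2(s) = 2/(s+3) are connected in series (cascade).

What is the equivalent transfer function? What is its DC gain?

Series: multiply transfer functions. G_eq = 1/(s+4) × 2/(s+3) = 2/((s+4)(s+3)). DC gain = 2/(4×3) = 0.1667.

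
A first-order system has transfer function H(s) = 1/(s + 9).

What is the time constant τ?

For H(s) = 1/(s + 1/τ), the pole is at -1/τ = -9, so τ = 1/9 = 0.1111 s.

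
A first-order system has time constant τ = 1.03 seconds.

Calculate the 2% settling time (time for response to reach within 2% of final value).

For first-order system, 2% settling time ≈ 4τ = 4 × 1.03 = 4.12 s.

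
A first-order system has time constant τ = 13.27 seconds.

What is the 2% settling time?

For first-order system, 2% settling time ≈ 4τ = 4 × 13.27 = 53.08 s.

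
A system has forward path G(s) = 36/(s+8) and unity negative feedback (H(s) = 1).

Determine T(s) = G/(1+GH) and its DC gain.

T(s) = G/(1+GH) = [36/(s+8)] / [1 + 36/(s+8)] = 36/(s+8+36) = 36/(s+44). DC gain = 36/44 = 0.8182.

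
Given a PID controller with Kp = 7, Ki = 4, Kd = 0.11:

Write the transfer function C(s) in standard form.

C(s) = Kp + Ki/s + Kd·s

Substituting values: C(s) = 7 + 4/s + 0.11s = (0.11s² + 7s + 4)/s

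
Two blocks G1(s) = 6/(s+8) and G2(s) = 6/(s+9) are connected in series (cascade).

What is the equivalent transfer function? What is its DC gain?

Series: multiply transfer functions. G_eq = 6/(s+8) × 6/(s+9) = 36/((s+8)(s+9)). DC gain = 36/(8×9) = 0.5.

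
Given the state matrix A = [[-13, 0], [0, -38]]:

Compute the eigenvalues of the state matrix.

For diagonal matrix, eigenvalues are diagonal entries: λ₁ = -13, λ₂ = -38.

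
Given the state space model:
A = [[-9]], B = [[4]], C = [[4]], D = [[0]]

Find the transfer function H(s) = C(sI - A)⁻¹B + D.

(sI - A)⁻¹ = 1/(s + 9). H(s) = 4 × 4/(s + 9) + 0 = 16/(s + 9).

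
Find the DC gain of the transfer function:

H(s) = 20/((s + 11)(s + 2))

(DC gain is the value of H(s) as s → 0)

DC gain = H(0) = 20/(11 × 2) = 20/22 = 0.9091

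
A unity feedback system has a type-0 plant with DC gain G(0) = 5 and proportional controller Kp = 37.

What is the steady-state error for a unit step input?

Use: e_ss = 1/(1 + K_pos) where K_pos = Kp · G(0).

K_pos = Kp · G(0) = 37 × 5 = 185. e_ss = 1/(1 + 185) = 0.0054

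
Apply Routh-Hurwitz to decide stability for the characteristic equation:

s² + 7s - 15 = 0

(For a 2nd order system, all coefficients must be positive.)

Coefficients: 1, 7, -15. c=-15 not positive, so system is unstable.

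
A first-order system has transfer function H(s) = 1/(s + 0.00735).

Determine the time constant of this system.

For H(s) = 1/(s + 1/τ), the pole is at -1/τ = -0.00735, so τ = 1/0.00735 = 136.1 s.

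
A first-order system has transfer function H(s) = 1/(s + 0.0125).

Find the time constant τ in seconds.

For H(s) = 1/(s + 1/τ), the pole is at -1/τ = -0.0125, so τ = 1/0.0125 = 80 s.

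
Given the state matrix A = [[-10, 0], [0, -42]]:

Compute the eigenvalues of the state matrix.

For diagonal matrix, eigenvalues are diagonal entries: λ₁ = -10, λ₂ = -42.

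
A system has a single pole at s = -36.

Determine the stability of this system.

Pole at s = -36 is in the left half-plane. Stable.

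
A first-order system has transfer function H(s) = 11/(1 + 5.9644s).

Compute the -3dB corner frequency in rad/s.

Corner frequency = 1/τ = 1/5.9644 = 0.168 rad/s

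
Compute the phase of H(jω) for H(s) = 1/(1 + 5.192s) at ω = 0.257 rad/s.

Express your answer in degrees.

Phase = -arctan(ωτ) = -arctan(0.257 × 5.192) = -53.2°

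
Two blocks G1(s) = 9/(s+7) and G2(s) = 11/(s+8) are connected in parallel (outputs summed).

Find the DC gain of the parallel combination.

Parallel: G_eq = G1 + G2. DC gain = G1(0) + G2(0) = 9/7 + 11/8 = 1.2857 + 1.375 = 2.6607.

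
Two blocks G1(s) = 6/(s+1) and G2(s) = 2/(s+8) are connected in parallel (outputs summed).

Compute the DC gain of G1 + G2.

Parallel: G_eq = G1 + G2. DC gain = G1(0) + G2(0) = 6/1 + 2/8 = 6 + 0.25 = 6.25.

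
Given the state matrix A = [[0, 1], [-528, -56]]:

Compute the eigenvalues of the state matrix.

det(A - λI) = λ² - (-56)λ + 528 = (λ - (-44))(λ - (-12)). Eigenvalues: -44, -12.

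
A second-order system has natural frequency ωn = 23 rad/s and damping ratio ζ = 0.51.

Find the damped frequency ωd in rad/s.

ωd = ωn√(1 - ζ²) = 23√(1 - 0.51²) = 19.78 rad/s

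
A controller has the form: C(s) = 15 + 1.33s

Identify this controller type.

This is a Proportional-Derivative (PD) controller.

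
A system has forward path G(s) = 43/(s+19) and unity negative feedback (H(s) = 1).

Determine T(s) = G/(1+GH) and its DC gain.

T(s) = G/(1+GH) = [43/(s+19)] / [1 + 43/(s+19)] = 43/(s+19+43) = 43/(s+62). DC gain = 43/62 = 0.6935.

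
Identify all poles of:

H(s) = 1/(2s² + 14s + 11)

Discriminant = 14² - 4×2×11 = 196 - 88 = 108 > 0, so two distinct real poles. Using quadratic formula: s = (-14 ± √108)/(2×2) = (-14 ± √108)/4, with √108 ≈ 10.3923. s₁ ≈ -0.9019, s₂ ≈ -6.0981. Poles: s₁ = -0.9019, s₂ = -6.0981.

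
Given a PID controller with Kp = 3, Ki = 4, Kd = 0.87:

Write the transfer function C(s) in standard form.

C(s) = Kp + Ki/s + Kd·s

Substituting values: C(s) = 3 + 4/s + 0.87s = (0.87s² + 3s + 4)/s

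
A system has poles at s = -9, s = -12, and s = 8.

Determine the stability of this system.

Pole(s) at s = 8 are not in the left half-plane. System is unstable.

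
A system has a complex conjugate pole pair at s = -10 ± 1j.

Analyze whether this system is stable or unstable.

Real part of poles is -10 (< 0, left half-plane). Stable.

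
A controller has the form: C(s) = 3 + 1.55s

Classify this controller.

This is a Proportional-Derivative (PD) controller.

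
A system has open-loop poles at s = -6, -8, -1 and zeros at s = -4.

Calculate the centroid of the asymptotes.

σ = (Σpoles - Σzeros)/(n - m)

σ = (Σpoles - Σzeros)/(n - m) = (-15 - (-4))/(3 - 1) = -11/2 = -5.5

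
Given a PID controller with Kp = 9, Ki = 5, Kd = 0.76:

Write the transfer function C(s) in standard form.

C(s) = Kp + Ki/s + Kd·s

Substituting values: C(s) = 9 + 5/s + 0.76s = (0.76s² + 9s + 5)/s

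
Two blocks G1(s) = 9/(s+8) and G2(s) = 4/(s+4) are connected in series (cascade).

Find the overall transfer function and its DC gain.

Series: multiply transfer functions. G_eq = 9/(s+8) × 4/(s+4) = 36/((s+8)(s+4)). DC gain = 36/(8×4) = 1.125.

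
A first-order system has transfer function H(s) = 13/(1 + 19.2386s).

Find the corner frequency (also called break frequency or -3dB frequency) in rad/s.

Corner frequency = 1/τ = 1/19.2386 = 0.052 rad/s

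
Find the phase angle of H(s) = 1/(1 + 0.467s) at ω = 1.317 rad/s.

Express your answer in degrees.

Phase = -arctan(ωτ) = -arctan(1.317 × 0.467) = -31.6°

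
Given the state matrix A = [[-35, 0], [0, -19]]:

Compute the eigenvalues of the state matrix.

For diagonal matrix, eigenvalues are diagonal entries: λ₁ = -35, λ₂ = -19.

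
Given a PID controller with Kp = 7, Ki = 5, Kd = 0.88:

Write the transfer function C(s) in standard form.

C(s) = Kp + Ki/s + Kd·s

Substituting values: C(s) = 7 + 5/s + 0.88s = (0.88s² + 7s + 5)/s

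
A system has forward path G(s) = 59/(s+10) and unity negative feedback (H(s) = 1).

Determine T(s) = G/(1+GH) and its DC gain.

T(s) = G/(1+GH) = [59/(s+10)] / [1 + 59/(s+10)] = 59/(s+10+59) = 59/(s+69). DC gain = 59/69 = 0.8551.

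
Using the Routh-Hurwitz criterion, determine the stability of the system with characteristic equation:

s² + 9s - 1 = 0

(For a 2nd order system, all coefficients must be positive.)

Coefficients: 1, 9, -1. c=-1 not positive, so system is unstable.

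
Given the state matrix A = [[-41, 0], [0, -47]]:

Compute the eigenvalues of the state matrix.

For diagonal matrix, eigenvalues are diagonal entries: λ₁ = -41, λ₂ = -47.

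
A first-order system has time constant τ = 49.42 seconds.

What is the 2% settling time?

For first-order system, 2% settling time ≈ 4τ = 4 × 49.42 = 197.68 s.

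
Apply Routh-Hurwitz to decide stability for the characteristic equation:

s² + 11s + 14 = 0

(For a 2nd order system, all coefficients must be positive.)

Coefficients: 1, 11, 14. All positive, so system is stable.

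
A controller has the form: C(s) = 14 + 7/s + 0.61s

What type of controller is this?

This is a Proportional-Integral-Derivative (PID) controller.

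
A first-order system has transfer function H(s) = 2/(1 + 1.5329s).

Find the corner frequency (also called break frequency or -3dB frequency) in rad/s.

Corner frequency = 1/τ = 1/1.5329 = 0.652 rad/s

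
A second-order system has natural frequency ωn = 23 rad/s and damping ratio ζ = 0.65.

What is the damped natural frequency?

ωd = ωn√(1 - ζ²) = 23√(1 - 0.65²) = 17.48 rad/s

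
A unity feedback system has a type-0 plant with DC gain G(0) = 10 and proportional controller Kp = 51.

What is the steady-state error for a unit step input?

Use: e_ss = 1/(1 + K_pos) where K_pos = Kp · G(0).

K_pos = Kp · G(0) = 51 × 10 = 510. e_ss = 1/(1 + 510) = 0.0020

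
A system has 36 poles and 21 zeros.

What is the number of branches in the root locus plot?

Root locus has n branches where n = number of poles = 36.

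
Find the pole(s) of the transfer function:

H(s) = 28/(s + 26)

Pole is where denominator = 0: s + 26 = 0, so s = -26.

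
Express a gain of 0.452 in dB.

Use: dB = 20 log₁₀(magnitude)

dB = 20 log₁₀(0.452) = -6.9 dB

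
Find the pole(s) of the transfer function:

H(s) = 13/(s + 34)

Pole is where denominator = 0: s + 34 = 0, so s = -34.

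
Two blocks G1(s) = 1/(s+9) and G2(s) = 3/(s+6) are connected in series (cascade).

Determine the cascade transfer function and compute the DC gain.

Series: multiply transfer functions. G_eq = 1/(s+9) × 3/(s+6) = 3/((s+9)(s+6)). DC gain = 3/(9×6) = 0.0556.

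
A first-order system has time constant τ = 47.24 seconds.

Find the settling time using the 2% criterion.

For first-order system, 2% settling time ≈ 4τ = 4 × 47.24 = 188.96 s.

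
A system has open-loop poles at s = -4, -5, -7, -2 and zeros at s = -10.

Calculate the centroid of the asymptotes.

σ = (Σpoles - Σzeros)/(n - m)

σ = (Σpoles - Σzeros)/(n - m) = (-18 - (-10))/(4 - 1) = -8/3 = -2.67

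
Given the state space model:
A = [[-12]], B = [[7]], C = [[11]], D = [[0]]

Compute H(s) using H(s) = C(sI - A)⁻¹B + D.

(sI - A)⁻¹ = 1/(s + 12). H(s) = 11 × 7/(s + 12) + 0 = 77/(s + 12).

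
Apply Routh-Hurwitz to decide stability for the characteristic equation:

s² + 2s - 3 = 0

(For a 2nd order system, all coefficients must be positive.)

Coefficients: 1, 2, -3. c=-3 not positive, so system is unstable.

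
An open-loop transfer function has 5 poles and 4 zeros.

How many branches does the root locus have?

Root locus has n branches where n = number of poles = 5.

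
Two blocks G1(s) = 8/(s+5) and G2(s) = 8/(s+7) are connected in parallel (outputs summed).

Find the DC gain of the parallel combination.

Parallel: G_eq = G1 + G2. DC gain = G1(0) + G2(0) = 8/5 + 8/7 = 1.6 + 1.1429 = 2.7429.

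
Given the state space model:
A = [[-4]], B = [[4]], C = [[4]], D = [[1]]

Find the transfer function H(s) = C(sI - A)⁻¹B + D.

(sI - A)⁻¹ = 1/(s + 4). H(s) = 4×4/(s + 4) + 1 = (s + 20)/(s + 4).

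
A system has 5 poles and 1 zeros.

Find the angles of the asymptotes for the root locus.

n - m = 5 - 1 = 4. Angles: θk = (2k + 1)·180°/4 = 45°, 135°, 225°, 315°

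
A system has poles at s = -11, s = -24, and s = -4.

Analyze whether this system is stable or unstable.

All poles are in the left half-plane. System is stable.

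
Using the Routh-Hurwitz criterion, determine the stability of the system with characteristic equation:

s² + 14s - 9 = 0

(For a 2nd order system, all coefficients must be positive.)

Coefficients: 1, 14, -9. c=-9 not positive, so system is unstable.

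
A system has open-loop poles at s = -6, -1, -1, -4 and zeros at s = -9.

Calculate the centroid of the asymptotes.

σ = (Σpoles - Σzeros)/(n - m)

σ = (Σpoles - Σzeros)/(n - m) = (-12 - (-9))/(4 - 1) = -3/3 = -1.0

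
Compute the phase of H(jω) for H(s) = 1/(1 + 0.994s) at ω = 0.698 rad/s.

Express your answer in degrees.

Phase = -arctan(ωτ) = -arctan(0.698 × 0.994) = -34.8°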